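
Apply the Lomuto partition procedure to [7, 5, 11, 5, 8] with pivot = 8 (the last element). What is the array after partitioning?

Lomuto partition with pivot = 8:

Initial array: [7, 5, 11, 5, 8]

arr[0]=7 <= 8: swap with position 0, array becomes [7, 5, 11, 5, 8]
arr[1]=5 <= 8: swap with position 1, array becomes [7, 5, 11, 5, 8]
arr[2]=11 > 8: no swap
arr[3]=5 <= 8: swap with position 2, array becomes [7, 5, 5, 11, 8]

Place pivot at position 3: [7, 5, 5, 8, 11]
Pivot position: 3

After partitioning with pivot 8, the array becomes [7, 5, 5, 8, 11]. The pivot is placed at index 3. All elements to the left of the pivot are <= 8, and all elements to the right are > 8.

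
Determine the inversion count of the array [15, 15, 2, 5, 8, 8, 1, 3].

Finding inversions in [15, 15, 2, 5, 8, 8, 1, 3]:

(0, 2): arr[0]=15 > arr[2]=2
(0, 3): arr[0]=15 > arr[3]=5
(0, 4): arr[0]=15 > arr[4]=8
(0, 5): arr[0]=15 > arr[5]=8
(0, 6): arr[0]=15 > arr[6]=1
(0, 7): arr[0]=15 > arr[7]=3
(1, 2): arr[1]=15 > arr[2]=2
(1, 3): arr[1]=15 > arr[3]=5
(1, 4): arr[1]=15 > arr[4]=8
(1, 5): arr[1]=15 > arr[5]=8
(1, 6): arr[1]=15 > arr[6]=1
(1, 7): arr[1]=15 > arr[7]=3
(2, 6): arr[2]=2 > arr[6]=1
(3, 6): arr[3]=5 > arr[6]=1
(3, 7): arr[3]=5 > arr[7]=3
(4, 6): arr[4]=8 > arr[6]=1
(4, 7): arr[4]=8 > arr[7]=3
(5, 6): arr[5]=8 > arr[6]=1
(5, 7): arr[5]=8 > arr[7]=3

Total inversions: 19

The array has 19 inversion(s): (0,2), (0,3), (0,4), (0,5), (0,6), (0,7), (1,2), (1,3), (1,4), (1,5), (1,6), (1,7), (2,6), (3,6), (3,7), (4,6), (4,7), (5,6), (5,7). Each pair (i,j) satisfies i < j and arr[i] > arr[j].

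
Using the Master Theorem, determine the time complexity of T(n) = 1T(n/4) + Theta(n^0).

Master Theorem for T(n) = 1T(n/4) + O(n^0):

a = 1, b = 4, c = 0
log_b(a) = log_4(1) = 0.0000

Case 2: c = 0 = log_4(1) = 0.0000
T(n) = O(n^0 log n) = O(log n)

For T(n) = 1T(n/4) + O(n^0): log_4(1) = 0.0000. This is Case 2 of the Master Theorem (c = log_b(a), equal work at all levels), giving O(log n).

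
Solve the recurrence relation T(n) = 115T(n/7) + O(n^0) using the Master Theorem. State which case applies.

Master Theorem for T(n) = 115T(n/7) + O(n^0):

a = 115, b = 7, c = 0
log_b(a) = log_7(115) = 2.4384

Case 1: c = 0 < log_7(115) = 2.4384
T(n) = O(n^(log_7 115))

For T(n) = 115T(n/7) + O(n^0): log_7(115) = 2.4384. This is Case 1 of the Master Theorem (c < log_b(a), work dominated by leaves), giving O(n^(log_7 115)).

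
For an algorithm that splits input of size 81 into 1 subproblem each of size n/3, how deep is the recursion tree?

For divide and conquer with division factor 3:

Problem sizes at each level:
Level 0: 81
Level 1: 27
Level 2: 9
Level 3: 3
Level 4: 1

The root is level 0 and the size-1 base case is level 4 (the tree spans levels 0 through 4, i.e. 5 levels counting the root), so the depth is the number of divisions: log_3(81) = 4

The recursion tree depth is log_3(81) = 4. At each level, the problem size is divided by 3, so it takes 4 divisions to reduce to a base case of size 1. The algorithm makes 1 recursive call at each level.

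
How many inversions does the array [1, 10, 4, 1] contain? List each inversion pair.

Finding inversions in [1, 10, 4, 1]:

(1, 2): arr[1]=10 > arr[2]=4
(1, 3): arr[1]=10 > arr[3]=1
(2, 3): arr[2]=4 > arr[3]=1

Total inversions: 3

The array has 3 inversion(s): (1,2), (1,3), (2,3). Each pair (i,j) satisfies i < j and arr[i] > arr[j].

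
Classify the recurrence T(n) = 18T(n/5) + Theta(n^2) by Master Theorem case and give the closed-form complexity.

Master Theorem for T(n) = 18T(n/5) + O(n^2):

a = 18, b = 5, c = 2
log_b(a) = log_5(18) = 1.7959

Case 3: c = 2 > log_5(18) = 1.7959
T(n) = O(n^2) = O(n^2)

For T(n) = 18T(n/5) + O(n^2): log_5(18) = 1.7959. This is Case 3 of the Master Theorem (c > log_b(a), work dominated by root), giving O(n^2).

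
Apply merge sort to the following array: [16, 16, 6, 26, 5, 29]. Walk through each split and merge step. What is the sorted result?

Merge sort trace:

Split: [16, 16, 6, 26, 5, 29] -> [16, 16, 6] and [26, 5, 29]
  Split: [16, 16, 6] -> [16] and [16, 6]
    Split: [16, 6] -> [16] and [6]
    Merge: [16] + [6] -> [6, 16]
  Merge: [16] + [6, 16] -> [6, 16, 16]
  Split: [26, 5, 29] -> [26] and [5, 29]
    Split: [5, 29] -> [5] and [29]
    Merge: [5] + [29] -> [5, 29]
  Merge: [26] + [5, 29] -> [5, 26, 29]
Merge: [6, 16, 16] + [5, 26, 29] -> [5, 6, 16, 16, 26, 29]

Final sorted array: [5, 6, 16, 16, 26, 29]

The merge sort proceeds by recursively splitting the array and merging sorted halves.
After all merges, the sorted array is [5, 6, 16, 16, 26, 29].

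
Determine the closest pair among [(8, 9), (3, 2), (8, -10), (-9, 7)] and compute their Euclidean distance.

Computing all pairwise distances among 4 points:

d((8, 9), (3, 2)) = 8.6023 <-- minimum
d((8, 9), (8, -10)) = 19.0
d((8, 9), (-9, 7)) = 17.1172
d((3, 2), (8, -10)) = 13.0
d((3, 2), (-9, 7)) = 13.0
d((8, -10), (-9, 7)) = 24.0416

Closest pair: (8, 9) and (3, 2) with distance 8.6023

The closest pair is (8, 9) and (3, 2) with Euclidean distance 8.6023. For 4 points, brute-force pairwise comparison is shown above. For large n, the divide-and-conquer algorithm (sort by x, recurse on halves, check the dividing strip) achieves O(n log n).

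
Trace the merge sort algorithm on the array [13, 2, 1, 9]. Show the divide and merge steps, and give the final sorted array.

Merge sort trace:

Split: [13, 2, 1, 9] -> [13, 2] and [1, 9]
  Split: [13, 2] -> [13] and [2]
  Merge: [13] + [2] -> [2, 13]
  Split: [1, 9] -> [1] and [9]
  Merge: [1] + [9] -> [1, 9]
Merge: [2, 13] + [1, 9] -> [1, 2, 9, 13]

Final sorted array: [1, 2, 9, 13]

The merge sort proceeds by recursively splitting the array and merging sorted halves.
After all merges, the sorted array is [1, 2, 9, 13].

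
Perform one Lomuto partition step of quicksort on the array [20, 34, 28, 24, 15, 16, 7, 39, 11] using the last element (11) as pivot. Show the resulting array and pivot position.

Lomuto partition with pivot = 11:

Initial array: [20, 34, 28, 24, 15, 16, 7, 39, 11]

arr[0]=20 > 11: no swap
arr[1]=34 > 11: no swap
arr[2]=28 > 11: no swap
arr[3]=24 > 11: no swap
arr[4]=15 > 11: no swap
arr[5]=16 > 11: no swap
arr[6]=7 <= 11: swap with position 0, array becomes [7, 34, 28, 24, 15, 16, 20, 39, 11]
arr[7]=39 > 11: no swap

Place pivot at position 1: [7, 11, 28, 24, 15, 16, 20, 39, 34]
Pivot position: 1

After partitioning with pivot 11, the array becomes [7, 11, 28, 24, 15, 16, 20, 39, 34]. The pivot is placed at index 1. All elements to the left of the pivot are <= 11, and all elements to the right are > 11.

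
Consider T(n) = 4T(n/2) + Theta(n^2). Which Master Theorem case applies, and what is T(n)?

Master Theorem for T(n) = 4T(n/2) + O(n^2):

a = 4, b = 2, c = 2
log_b(a) = log_2(4) = 2.0000

Case 2: c = 2 = log_2(4) = 2.0000
T(n) = O(n^2 log n) = O(n^2 log n)

For T(n) = 4T(n/2) + O(n^2): log_2(4) = 2.0000. This is Case 2 of the Master Theorem (c = log_b(a), equal work at all levels), giving O(n^2 log n).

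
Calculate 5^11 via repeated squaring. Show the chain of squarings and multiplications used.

Computing 5^11 by squaring (build up from 5^1; each line after the first costs one multiplication):

5^1 = 5
5^2 = (5^1)^2 = 5^2 = 25
5^4 = (5^2)^2 = 25^2 = 625
5^5 = 5 * 5^4 = 5 * 625 = 3125
5^10 = (5^5)^2 = 3125^2 = 9765625
5^11 = 5 * 5^10 = 5 * 9765625 = 48828125

Result: 48828125
Multiplications needed: 5 (5 lines after 5^1)

5^11 = 48828125. Using exponentiation by squaring, this requires 5 multiplications. The key idea: if the exponent is even, square the half-power; if odd, multiply by the base once.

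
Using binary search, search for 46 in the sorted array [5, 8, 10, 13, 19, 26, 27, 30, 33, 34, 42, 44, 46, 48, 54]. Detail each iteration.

Binary search for 46 in [5, 8, 10, 13, 19, 26, 27, 30, 33, 34, 42, 44, 46, 48, 54]:

lo=0, hi=14, mid=7, arr[mid]=30 -> 30 < 46, search right half
lo=8, hi=14, mid=11, arr[mid]=44 -> 44 < 46, search right half
lo=12, hi=14, mid=13, arr[mid]=48 -> 48 > 46, search left half
lo=12, hi=12, mid=12, arr[mid]=46 -> Found target at index 12!

Binary search finds 46 at index 12 after 4 comparisons. The search repeatedly halves the search space by comparing with the middle element.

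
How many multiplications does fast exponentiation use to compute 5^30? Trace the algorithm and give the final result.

Computing 5^30 by squaring (build up from 5^1; each line after the first costs one multiplication):

5^1 = 5
5^2 = (5^1)^2 = 5^2 = 25
5^3 = 5 * 5^2 = 5 * 25 = 125
5^6 = (5^3)^2 = 125^2 = 15625
5^7 = 5 * 5^6 = 5 * 15625 = 78125
5^14 = (5^7)^2 = 78125^2 = 6103515625
5^15 = 5 * 5^14 = 5 * 6103515625 = 30517578125
5^30 = (5^15)^2 = 30517578125^2 = 931322574615478515625

Result: 931322574615478515625
Multiplications needed: 7 (7 lines after 5^1)

5^30 = 931322574615478515625. Using exponentiation by squaring, this requires 7 multiplications. The key idea: if the exponent is even, square the half-power; if odd, multiply by the base once.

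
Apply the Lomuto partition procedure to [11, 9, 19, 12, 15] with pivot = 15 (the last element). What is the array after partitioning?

Lomuto partition with pivot = 15:

Initial array: [11, 9, 19, 12, 15]

arr[0]=11 <= 15: swap with position 0, array becomes [11, 9, 19, 12, 15]
arr[1]=9 <= 15: swap with position 1, array becomes [11, 9, 19, 12, 15]
arr[2]=19 > 15: no swap
arr[3]=12 <= 15: swap with position 2, array becomes [11, 9, 12, 19, 15]

Place pivot at position 3: [11, 9, 12, 15, 19]
Pivot position: 3

After partitioning with pivot 15, the array becomes [11, 9, 12, 15, 19]. The pivot is placed at index 3. All elements to the left of the pivot are <= 15, and all elements to the right are > 15.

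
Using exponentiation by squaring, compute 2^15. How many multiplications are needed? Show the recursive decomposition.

Computing 2^15 by squaring (build up from 2^1; each line after the first costs one multiplication):

2^1 = 2
2^2 = (2^1)^2 = 2^2 = 4
2^3 = 2 * 2^2 = 2 * 4 = 8
2^6 = (2^3)^2 = 8^2 = 64
2^7 = 2 * 2^6 = 2 * 64 = 128
2^14 = (2^7)^2 = 128^2 = 16384
2^15 = 2 * 2^14 = 2 * 16384 = 32768

Result: 32768
Multiplications needed: 6 (6 lines after 2^1)

2^15 = 32768. Using exponentiation by squaring, this requires 6 multiplications. The key idea: if the exponent is even, square the half-power; if odd, multiply by the base once.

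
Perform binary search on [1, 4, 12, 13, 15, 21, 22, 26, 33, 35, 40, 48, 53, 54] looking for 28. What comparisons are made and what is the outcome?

Binary search for 28 in [1, 4, 12, 13, 15, 21, 22, 26, 33, 35, 40, 48, 53, 54]:

lo=0, hi=13, mid=6, arr[mid]=22 -> 22 < 28, search right half
lo=7, hi=13, mid=10, arr[mid]=40 -> 40 > 28, search left half
lo=7, hi=9, mid=8, arr[mid]=33 -> 33 > 28, search left half
lo=7, hi=7, mid=7, arr[mid]=26 -> 26 < 28, search right half
lo=8 > hi=7, target 28 not found

Binary search determines that 28 is not in the array after 4 comparisons. The search space was exhausted without finding the target.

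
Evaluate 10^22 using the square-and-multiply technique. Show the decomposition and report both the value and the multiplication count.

Computing 10^22 by squaring (build up from 10^1; each line after the first costs one multiplication):

10^1 = 10
10^2 = (10^1)^2 = 10^2 = 100
10^4 = (10^2)^2 = 100^2 = 10000
10^5 = 10 * 10^4 = 10 * 10000 = 100000
10^10 = (10^5)^2 = 100000^2 = 10000000000
10^11 = 10 * 10^10 = 10 * 10000000000 = 100000000000
10^22 = (10^11)^2 = 100000000000^2 = 10000000000000000000000

Result: 10000000000000000000000
Multiplications needed: 6 (6 lines after 10^1)

10^22 = 10000000000000000000000. Using exponentiation by squaring, this requires 6 multiplications. The key idea: if the exponent is even, square the half-power; if odd, multiply by the base once.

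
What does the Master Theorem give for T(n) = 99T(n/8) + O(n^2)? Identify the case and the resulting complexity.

Master Theorem for T(n) = 99T(n/8) + O(n^2):

a = 99, b = 8, c = 2
log_b(a) = log_8(99) = 2.2098

Case 1: c = 2 < log_8(99) = 2.2098
T(n) = O(n^(log_8 99))

For T(n) = 99T(n/8) + O(n^2): log_8(99) = 2.2098. This is Case 1 of the Master Theorem (c < log_b(a), work dominated by leaves), giving O(n^(log_8 99)).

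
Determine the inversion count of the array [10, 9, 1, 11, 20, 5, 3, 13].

Finding inversions in [10, 9, 1, 11, 20, 5, 3, 13]:

(0, 1): arr[0]=10 > arr[1]=9
(0, 2): arr[0]=10 > arr[2]=1
(0, 5): arr[0]=10 > arr[5]=5
(0, 6): arr[0]=10 > arr[6]=3
(1, 2): arr[1]=9 > arr[2]=1
(1, 5): arr[1]=9 > arr[5]=5
(1, 6): arr[1]=9 > arr[6]=3
(3, 5): arr[3]=11 > arr[5]=5
(3, 6): arr[3]=11 > arr[6]=3
(4, 5): arr[4]=20 > arr[5]=5
(4, 6): arr[4]=20 > arr[6]=3
(4, 7): arr[4]=20 > arr[7]=13
(5, 6): arr[5]=5 > arr[6]=3

Total inversions: 13

The array has 13 inversion(s): (0,1), (0,2), (0,5), (0,6), (1,2), (1,5), (1,6), (3,5), (3,6), (4,5), (4,6), (4,7), (5,6). Each pair (i,j) satisfies i < j and arr[i] > arr[j].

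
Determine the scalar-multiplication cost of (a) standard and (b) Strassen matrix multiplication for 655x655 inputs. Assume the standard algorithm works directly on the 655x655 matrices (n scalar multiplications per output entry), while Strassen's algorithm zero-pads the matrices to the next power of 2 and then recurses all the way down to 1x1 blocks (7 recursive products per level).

Matrix multiplication for 655x655 matrices:

Strassen's algorithm requires power-of-2 dimensions. Pad 655x655 to 1024x1024 (next power of 2).

Standard algorithm: 655^3 = 281011375 multiplications
Strassen's algorithm: 7^(log2(1024)) = 7^10 = 282475249 multiplications
Difference: 281011375 - 282475249 = -1463874 (Strassen uses MORE here due to padding overhead — for small or just-over-power-of-2 n, padding can outweigh the per-level savings)

Standard: 281011375 multiplications (655^3). Strassen: 282475249 multiplications (7^10, after padding to 1024x1024). Strassen reduces 8 recursive multiplications to 7 at each level.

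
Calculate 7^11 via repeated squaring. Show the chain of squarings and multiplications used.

Computing 7^11 by squaring (build up from 7^1; each line after the first costs one multiplication):

7^1 = 7
7^2 = (7^1)^2 = 7^2 = 49
7^4 = (7^2)^2 = 49^2 = 2401
7^5 = 7 * 7^4 = 7 * 2401 = 16807
7^10 = (7^5)^2 = 16807^2 = 282475249
7^11 = 7 * 7^10 = 7 * 282475249 = 1977326743

Result: 1977326743
Multiplications needed: 5 (5 lines after 7^1)

7^11 = 1977326743. Using exponentiation by squaring, this requires 5 multiplications. The key idea: if the exponent is even, square the half-power; if odd, multiply by the base once.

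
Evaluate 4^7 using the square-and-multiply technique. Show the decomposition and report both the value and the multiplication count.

Computing 4^7 by squaring (build up from 4^1; each line after the first costs one multiplication):

4^1 = 4
4^2 = (4^1)^2 = 4^2 = 16
4^3 = 4 * 4^2 = 4 * 16 = 64
4^6 = (4^3)^2 = 64^2 = 4096
4^7 = 4 * 4^6 = 4 * 4096 = 16384

Result: 16384
Multiplications needed: 4 (4 lines after 4^1)

4^7 = 16384. Using exponentiation by squaring, this requires 4 multiplications. The key idea: if the exponent is even, square the half-power; if odd, multiply by the base once.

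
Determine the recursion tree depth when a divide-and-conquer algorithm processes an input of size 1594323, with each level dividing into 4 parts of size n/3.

For divide and conquer with division factor 3:

Problem sizes at each level:
Level 0: 1594323
Level 1: 531441
Level 2: 177147
Level 3: 59049
Level 4: 19683
Level 5: 6561
Level 6: 2187
Level 7: 729
Level 8: 243
Level 9: 81
Level 10: 27
Level 11: 9
Level 12: 3
Level 13: 1

The root is level 0 and the size-1 base case is level 13 (the tree spans levels 0 through 13, i.e. 14 levels counting the root), so the depth is the number of divisions: log_3(1594323) = 13

The recursion tree depth is log_3(1594323) = 13. At each level, the problem size is divided by 3, so it takes 13 divisions to reduce to a base case of size 1. The algorithm makes 4 recursive calls at each level.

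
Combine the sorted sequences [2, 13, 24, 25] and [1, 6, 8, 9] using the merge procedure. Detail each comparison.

Merging process:

Compare 2 vs 1: take 1 from right. Merged: [1]
Compare 2 vs 6: take 2 from left. Merged: [1, 2]
Compare 13 vs 6: take 6 from right. Merged: [1, 2, 6]
Compare 13 vs 8: take 8 from right. Merged: [1, 2, 6, 8]
Compare 13 vs 9: take 9 from right. Merged: [1, 2, 6, 8, 9]
Append remaining from left: [13, 24, 25]. Merged: [1, 2, 6, 8, 9, 13, 24, 25]

Final merged array: [1, 2, 6, 8, 9, 13, 24, 25]
Total comparisons: 5

The merged array is [1, 2, 6, 8, 9, 13, 24, 25], requiring 5 comparisons. The merge step runs in O(n) time where n is the total number of elements.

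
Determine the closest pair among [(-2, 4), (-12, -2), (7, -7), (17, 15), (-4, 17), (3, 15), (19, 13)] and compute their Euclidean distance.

Computing all pairwise distances among 7 points:

d((-2, 4), (-12, -2)) = 11.6619
d((-2, 4), (7, -7)) = 14.2127
d((-2, 4), (17, 15)) = 21.9545
d((-2, 4), (-4, 17)) = 13.1529
d((-2, 4), (3, 15)) = 12.083
d((-2, 4), (19, 13)) = 22.8473
d((-12, -2), (7, -7)) = 19.6469
d((-12, -2), (17, 15)) = 33.6155
d((-12, -2), (-4, 17)) = 20.6155
d((-12, -2), (3, 15)) = 22.6716
d((-12, -2), (19, 13)) = 34.4384
d((7, -7), (17, 15)) = 24.1661
d((7, -7), (-4, 17)) = 26.4008
d((7, -7), (3, 15)) = 22.3607
d((7, -7), (19, 13)) = 23.3238
d((17, 15), (-4, 17)) = 21.095
d((17, 15), (3, 15)) = 14.0
d((17, 15), (19, 13)) = 2.8284 <-- minimum
d((-4, 17), (3, 15)) = 7.2801
d((-4, 17), (19, 13)) = 23.3452
d((3, 15), (19, 13)) = 16.1245

Closest pair: (17, 15) and (19, 13) with distance 2.8284

The closest pair is (17, 15) and (19, 13) with Euclidean distance 2.8284. For 7 points, brute-force pairwise comparison is shown above. For large n, the divide-and-conquer algorithm (sort by x, recurse on halves, check the dividing strip) achieves O(n log n).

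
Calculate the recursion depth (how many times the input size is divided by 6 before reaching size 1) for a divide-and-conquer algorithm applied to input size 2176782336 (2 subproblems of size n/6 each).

For divide and conquer with division factor 6:

Problem sizes at each level:
Level 0: 2176782336
Level 1: 362797056
Level 2: 60466176
Level 3: 10077696
Level 4: 1679616
Level 5: 279936
Level 6: 46656
Level 7: 7776
Level 8: 1296
Level 9: 216
Level 10: 36
Level 11: 6
Level 12: 1

The root is level 0 and the size-1 base case is level 12 (the tree spans levels 0 through 12, i.e. 13 levels counting the root), so the depth is the number of divisions: log_6(2176782336) = 12

The recursion tree depth is log_6(2176782336) = 12. At each level, the problem size is divided by 6, so it takes 12 divisions to reduce to a base case of size 1. The algorithm makes 2 recursive calls at each level.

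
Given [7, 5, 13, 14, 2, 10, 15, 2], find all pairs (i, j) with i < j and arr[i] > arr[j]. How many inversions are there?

Finding inversions in [7, 5, 13, 14, 2, 10, 15, 2]:

(0, 1): arr[0]=7 > arr[1]=5
(0, 4): arr[0]=7 > arr[4]=2
(0, 7): arr[0]=7 > arr[7]=2
(1, 4): arr[1]=5 > arr[4]=2
(1, 7): arr[1]=5 > arr[7]=2
(2, 4): arr[2]=13 > arr[4]=2
(2, 5): arr[2]=13 > arr[5]=10
(2, 7): arr[2]=13 > arr[7]=2
(3, 4): arr[3]=14 > arr[4]=2
(3, 5): arr[3]=14 > arr[5]=10
(3, 7): arr[3]=14 > arr[7]=2
(5, 7): arr[5]=10 > arr[7]=2
(6, 7): arr[6]=15 > arr[7]=2

Total inversions: 13

The array has 13 inversion(s): (0,1), (0,4), (0,7), (1,4), (1,7), (2,4), (2,5), (2,7), (3,4), (3,5), (3,7), (5,7), (6,7). Each pair (i,j) satisfies i < j and arr[i] > arr[j].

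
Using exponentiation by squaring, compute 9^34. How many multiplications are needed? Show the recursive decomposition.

Computing 9^34 by squaring (build up from 9^1; each line after the first costs one multiplication):

9^1 = 9
9^2 = (9^1)^2 = 9^2 = 81
9^4 = (9^2)^2 = 81^2 = 6561
9^8 = (9^4)^2 = 6561^2 = 43046721
9^16 = (9^8)^2 = 43046721^2 = 1853020188851841
9^17 = 9 * 9^16 = 9 * 1853020188851841 = 16677181699666569
9^34 = (9^17)^2 = 16677181699666569^2 = 278128389443693511257285776231761

Result: 278128389443693511257285776231761
Multiplications needed: 6 (6 lines after 9^1)

9^34 = 278128389443693511257285776231761. Using exponentiation by squaring, this requires 6 multiplications. The key idea: if the exponent is even, square the half-power; if odd, multiply by the base once.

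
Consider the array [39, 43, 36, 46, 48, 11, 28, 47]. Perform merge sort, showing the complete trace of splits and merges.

Merge sort trace:

Split: [39, 43, 36, 46, 48, 11, 28, 47] -> [39, 43, 36, 46] and [48, 11, 28, 47]
  Split: [39, 43, 36, 46] -> [39, 43] and [36, 46]
    Split: [39, 43] -> [39] and [43]
    Merge: [39] + [43] -> [39, 43]
    Split: [36, 46] -> [36] and [46]
    Merge: [36] + [46] -> [36, 46]
  Merge: [39, 43] + [36, 46] -> [36, 39, 43, 46]
  Split: [48, 11, 28, 47] -> [48, 11] and [28, 47]
    Split: [48, 11] -> [48] and [11]
    Merge: [48] + [11] -> [11, 48]
    Split: [28, 47] -> [28] and [47]
    Merge: [28] + [47] -> [28, 47]
  Merge: [11, 48] + [28, 47] -> [11, 28, 47, 48]
Merge: [36, 39, 43, 46] + [11, 28, 47, 48] -> [11, 28, 36, 39, 43, 46, 47, 48]

Final sorted array: [11, 28, 36, 39, 43, 46, 47, 48]

The merge sort proceeds by recursively splitting the array and merging sorted halves.
After all merges, the sorted array is [11, 28, 36, 39, 43, 46, 47, 48].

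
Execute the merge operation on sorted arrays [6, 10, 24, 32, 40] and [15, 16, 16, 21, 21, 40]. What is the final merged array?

Merging process:

Compare 6 vs 15: take 6 from left. Merged: [6]
Compare 10 vs 15: take 10 from left. Merged: [6, 10]
Compare 24 vs 15: take 15 from right. Merged: [6, 10, 15]
Compare 24 vs 16: take 16 from right. Merged: [6, 10, 15, 16]
Compare 24 vs 16: take 16 from right. Merged: [6, 10, 15, 16, 16]
Compare 24 vs 21: take 21 from right. Merged: [6, 10, 15, 16, 16, 21]
Compare 24 vs 21: take 21 from right. Merged: [6, 10, 15, 16, 16, 21, 21]
Compare 24 vs 40: take 24 from left. Merged: [6, 10, 15, 16, 16, 21, 21, 24]
Compare 32 vs 40: take 32 from left. Merged: [6, 10, 15, 16, 16, 21, 21, 24, 32]
Compare 40 vs 40: take 40 from left. Merged: [6, 10, 15, 16, 16, 21, 21, 24, 32, 40]
Append remaining from right: [40]. Merged: [6, 10, 15, 16, 16, 21, 21, 24, 32, 40, 40]

Final merged array: [6, 10, 15, 16, 16, 21, 21, 24, 32, 40, 40]
Total comparisons: 10

The merged array is [6, 10, 15, 16, 16, 21, 21, 24, 32, 40, 40], requiring 10 comparisons. The merge step runs in O(n) time where n is the total number of elements.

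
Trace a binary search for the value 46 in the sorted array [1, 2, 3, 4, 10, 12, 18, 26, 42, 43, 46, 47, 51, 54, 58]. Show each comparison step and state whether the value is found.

Binary search for 46 in [1, 2, 3, 4, 10, 12, 18, 26, 42, 43, 46, 47, 51, 54, 58]:

lo=0, hi=14, mid=7, arr[mid]=26 -> 26 < 46, search right half
lo=8, hi=14, mid=11, arr[mid]=47 -> 47 > 46, search left half
lo=8, hi=10, mid=9, arr[mid]=43 -> 43 < 46, search right half
lo=10, hi=10, mid=10, arr[mid]=46 -> Found target at index 10!

Binary search finds 46 at index 10 after 4 comparisons. The search repeatedly halves the search space by comparing with the middle element.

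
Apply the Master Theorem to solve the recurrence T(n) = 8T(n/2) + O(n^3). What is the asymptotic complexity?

Master Theorem for T(n) = 8T(n/2) + O(n^3):

a = 8, b = 2, c = 3
log_b(a) = log_2(8) = 3.0000

Case 2: c = 3 = log_2(8) = 3.0000
T(n) = O(n^3 log n) = O(n^3 log n)

For T(n) = 8T(n/2) + O(n^3): log_2(8) = 3.0000. This is Case 2 of the Master Theorem (c = log_b(a), equal work at all levels), giving O(n^3 log n).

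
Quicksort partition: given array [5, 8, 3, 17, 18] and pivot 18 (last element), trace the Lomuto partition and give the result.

Lomuto partition with pivot = 18:

Initial array: [5, 8, 3, 17, 18]

arr[0]=5 <= 18: swap with position 0, array becomes [5, 8, 3, 17, 18]
arr[1]=8 <= 18: swap with position 1, array becomes [5, 8, 3, 17, 18]
arr[2]=3 <= 18: swap with position 2, array becomes [5, 8, 3, 17, 18]
arr[3]=17 <= 18: swap with position 3, array becomes [5, 8, 3, 17, 18]

Place pivot at position 4: [5, 8, 3, 17, 18]
Pivot position: 4

After partitioning with pivot 18, the array becomes [5, 8, 3, 17, 18]. The pivot is placed at index 4. All elements to the left of the pivot are <= 18, and all elements to the right are > 18.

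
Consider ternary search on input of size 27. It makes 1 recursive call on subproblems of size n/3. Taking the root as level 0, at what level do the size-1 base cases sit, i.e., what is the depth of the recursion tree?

For divide and conquer with division factor 3:

Problem sizes at each level:
Level 0: 27
Level 1: 9
Level 2: 3
Level 3: 1

The root is level 0 and the size-1 base case is level 3 (the tree spans levels 0 through 3, i.e. 4 levels counting the root), so the depth is the number of divisions: log_3(27) = 3

The recursion tree depth is log_3(27) = 3. At each level, the problem size is divided by 3, so it takes 3 divisions to reduce to a base case of size 1. The algorithm makes 1 recursive call at each level.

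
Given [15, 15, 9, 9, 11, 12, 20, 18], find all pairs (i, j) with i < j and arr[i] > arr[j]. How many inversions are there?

Finding inversions in [15, 15, 9, 9, 11, 12, 20, 18]:

(0, 2): arr[0]=15 > arr[2]=9
(0, 3): arr[0]=15 > arr[3]=9
(0, 4): arr[0]=15 > arr[4]=11
(0, 5): arr[0]=15 > arr[5]=12
(1, 2): arr[1]=15 > arr[2]=9
(1, 3): arr[1]=15 > arr[3]=9
(1, 4): arr[1]=15 > arr[4]=11
(1, 5): arr[1]=15 > arr[5]=12
(6, 7): arr[6]=20 > arr[7]=18

Total inversions: 9

The array has 9 inversion(s): (0,2), (0,3), (0,4), (0,5), (1,2), (1,3), (1,4), (1,5), (6,7). Each pair (i,j) satisfies i < j and arr[i] > arr[j].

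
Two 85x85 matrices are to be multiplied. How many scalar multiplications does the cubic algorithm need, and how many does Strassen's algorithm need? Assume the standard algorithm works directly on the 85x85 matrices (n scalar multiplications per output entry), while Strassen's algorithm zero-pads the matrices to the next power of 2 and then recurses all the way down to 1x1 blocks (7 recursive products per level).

Matrix multiplication for 85x85 matrices:

Strassen's algorithm requires power-of-2 dimensions. Pad 85x85 to 128x128 (next power of 2).

Standard algorithm: 85^3 = 614125 multiplications
Strassen's algorithm: 7^(log2(128)) = 7^7 = 823543 multiplications
Difference: 614125 - 823543 = -209418 (Strassen uses MORE here due to padding overhead — for small or just-over-power-of-2 n, padding can outweigh the per-level savings)

Standard: 614125 multiplications (85^3). Strassen: 823543 multiplications (7^7, after padding to 128x128). Strassen reduces 8 recursive multiplications to 7 at each level.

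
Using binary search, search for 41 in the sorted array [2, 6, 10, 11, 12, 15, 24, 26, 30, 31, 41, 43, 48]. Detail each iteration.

Binary search for 41 in [2, 6, 10, 11, 12, 15, 24, 26, 30, 31, 41, 43, 48]:

lo=0, hi=12, mid=6, arr[mid]=24 -> 24 < 41, search right half
lo=7, hi=12, mid=9, arr[mid]=31 -> 31 < 41, search right half
lo=10, hi=12, mid=11, arr[mid]=43 -> 43 > 41, search left half
lo=10, hi=10, mid=10, arr[mid]=41 -> Found target at index 10!

Binary search finds 41 at index 10 after 4 comparisons. The search repeatedly halves the search space by comparing with the middle element.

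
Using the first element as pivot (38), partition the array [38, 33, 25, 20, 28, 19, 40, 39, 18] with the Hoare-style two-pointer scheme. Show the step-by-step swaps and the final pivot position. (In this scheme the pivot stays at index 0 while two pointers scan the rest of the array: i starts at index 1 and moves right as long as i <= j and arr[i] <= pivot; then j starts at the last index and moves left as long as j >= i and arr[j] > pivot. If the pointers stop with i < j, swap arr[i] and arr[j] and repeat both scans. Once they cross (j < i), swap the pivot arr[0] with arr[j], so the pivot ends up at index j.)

Hoare-style two-pointer partition with pivot = 38:

Initial array: [38, 33, 25, 20, 28, 19, 40, 39, 18]

Pointers start at i = 1, j = 8.
i stops at index 6 (arr[6]=40 > 38), j stops at index 8 (arr[8]=18 <= 38): swap arr[6] and arr[8], array becomes [38, 33, 25, 20, 28, 19, 18, 39, 40]
i ends at 7, j ends at 6: the pointers have crossed (j < i), so scanning stops.

Swap pivot arr[0] with arr[6] to place pivot at position 6: [18, 33, 25, 20, 28, 19, 38, 39, 40]
Pivot position: 6

After partitioning with pivot 38, the array becomes [18, 33, 25, 20, 28, 19, 38, 39, 40]. The pivot is placed at index 6. All elements to the left of the pivot are <= 38, and all elements to the right are > 38.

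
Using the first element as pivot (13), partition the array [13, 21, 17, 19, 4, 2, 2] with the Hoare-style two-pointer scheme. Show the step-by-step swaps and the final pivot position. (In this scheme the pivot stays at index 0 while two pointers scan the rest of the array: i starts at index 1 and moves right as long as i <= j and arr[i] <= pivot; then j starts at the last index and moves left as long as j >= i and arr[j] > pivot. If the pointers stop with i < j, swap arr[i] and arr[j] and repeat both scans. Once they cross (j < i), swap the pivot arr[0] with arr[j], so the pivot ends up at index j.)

Hoare-style two-pointer partition with pivot = 13:

Initial array: [13, 21, 17, 19, 4, 2, 2]

Pointers start at i = 1, j = 6.
i stops at index 1 (arr[1]=21 > 13), j stops at index 6 (arr[6]=2 <= 13): swap arr[1] and arr[6], array becomes [13, 2, 17, 19, 4, 2, 21]
i stops at index 2 (arr[2]=17 > 13), j stops at index 5 (arr[5]=2 <= 13): swap arr[2] and arr[5], array becomes [13, 2, 2, 19, 4, 17, 21]
i stops at index 3 (arr[3]=19 > 13), j stops at index 4 (arr[4]=4 <= 13): swap arr[3] and arr[4], array becomes [13, 2, 2, 4, 19, 17, 21]
i ends at 4, j ends at 3: the pointers have crossed (j < i), so scanning stops.

Swap pivot arr[0] with arr[3] to place pivot at position 3: [4, 2, 2, 13, 19, 17, 21]
Pivot position: 3

After partitioning with pivot 13, the array becomes [4, 2, 2, 13, 19, 17, 21]. The pivot is placed at index 3. All elements to the left of the pivot are <= 13, and all elements to the right are > 13.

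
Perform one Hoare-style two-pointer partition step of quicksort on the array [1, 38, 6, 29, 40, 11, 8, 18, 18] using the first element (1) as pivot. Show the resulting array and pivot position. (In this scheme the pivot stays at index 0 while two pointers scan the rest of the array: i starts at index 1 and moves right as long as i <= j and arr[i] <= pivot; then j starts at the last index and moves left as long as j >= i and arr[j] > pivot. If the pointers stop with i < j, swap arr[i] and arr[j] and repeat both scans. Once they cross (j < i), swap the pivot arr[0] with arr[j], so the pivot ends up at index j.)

Hoare-style two-pointer partition with pivot = 1:

Initial array: [1, 38, 6, 29, 40, 11, 8, 18, 18]

Pointers start at i = 1, j = 8.
i ends at 1, j ends at 0: the pointers have crossed (j < i), so scanning stops.

j = 0, so swapping arr[0] with arr[j] leaves the pivot at position 0: [1, 38, 6, 29, 40, 11, 8, 18, 18]
Pivot position: 0

After partitioning with pivot 1, the array becomes [1, 38, 6, 29, 40, 11, 8, 18, 18]. The pivot is placed at index 0. All elements to the left of the pivot are <= 1, and all elements to the right are > 1.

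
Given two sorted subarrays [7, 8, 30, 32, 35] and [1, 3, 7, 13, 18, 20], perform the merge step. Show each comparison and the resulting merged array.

Merging process:

Compare 7 vs 1: take 1 from right. Merged: [1]
Compare 7 vs 3: take 3 from right. Merged: [1, 3]
Compare 7 vs 7: take 7 from left. Merged: [1, 3, 7]
Compare 8 vs 7: take 7 from right. Merged: [1, 3, 7, 7]
Compare 8 vs 13: take 8 from left. Merged: [1, 3, 7, 7, 8]
Compare 30 vs 13: take 13 from right. Merged: [1, 3, 7, 7, 8, 13]
Compare 30 vs 18: take 18 from right. Merged: [1, 3, 7, 7, 8, 13, 18]
Compare 30 vs 20: take 20 from right. Merged: [1, 3, 7, 7, 8, 13, 18, 20]
Append remaining from left: [30, 32, 35]. Merged: [1, 3, 7, 7, 8, 13, 18, 20, 30, 32, 35]

Final merged array: [1, 3, 7, 7, 8, 13, 18, 20, 30, 32, 35]
Total comparisons: 8

The merged array is [1, 3, 7, 7, 8, 13, 18, 20, 30, 32, 35], requiring 8 comparisons. The merge step runs in O(n) time where n is the total number of elements.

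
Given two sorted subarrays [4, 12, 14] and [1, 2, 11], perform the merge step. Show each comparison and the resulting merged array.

Merging process:

Compare 4 vs 1: take 1 from right. Merged: [1]
Compare 4 vs 2: take 2 from right. Merged: [1, 2]
Compare 4 vs 11: take 4 from left. Merged: [1, 2, 4]
Compare 12 vs 11: take 11 from right. Merged: [1, 2, 4, 11]
Append remaining from left: [12, 14]. Merged: [1, 2, 4, 11, 12, 14]

Final merged array: [1, 2, 4, 11, 12, 14]
Total comparisons: 4

The merged array is [1, 2, 4, 11, 12, 14], requiring 4 comparisons. The merge step runs in O(n) time where n is the total number of elements.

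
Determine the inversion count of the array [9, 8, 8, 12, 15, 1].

Finding inversions in [9, 8, 8, 12, 15, 1]:

(0, 1): arr[0]=9 > arr[1]=8
(0, 2): arr[0]=9 > arr[2]=8
(0, 5): arr[0]=9 > arr[5]=1
(1, 5): arr[1]=8 > arr[5]=1
(2, 5): arr[2]=8 > arr[5]=1
(3, 5): arr[3]=12 > arr[5]=1
(4, 5): arr[4]=15 > arr[5]=1

Total inversions: 7

The array has 7 inversion(s): (0,1), (0,2), (0,5), (1,5), (2,5), (3,5), (4,5). Each pair (i,j) satisfies i < j and arr[i] > arr[j].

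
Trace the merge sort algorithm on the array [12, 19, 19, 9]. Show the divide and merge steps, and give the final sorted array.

Merge sort trace:

Split: [12, 19, 19, 9] -> [12, 19] and [19, 9]
  Split: [12, 19] -> [12] and [19]
  Merge: [12] + [19] -> [12, 19]
  Split: [19, 9] -> [19] and [9]
  Merge: [19] + [9] -> [9, 19]
Merge: [12, 19] + [9, 19] -> [9, 12, 19, 19]

Final sorted array: [9, 12, 19, 19]

The merge sort proceeds by recursively splitting the array and merging sorted halves.
After all merges, the sorted array is [9, 12, 19, 19].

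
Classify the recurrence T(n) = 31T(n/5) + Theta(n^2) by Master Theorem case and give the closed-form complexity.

Master Theorem for T(n) = 31T(n/5) + O(n^2):

a = 31, b = 5, c = 2
log_b(a) = log_5(31) = 2.1337

Case 1: c = 2 < log_5(31) = 2.1337
T(n) = O(n^(log_5 31))

For T(n) = 31T(n/5) + O(n^2): log_5(31) = 2.1337. This is Case 1 of the Master Theorem (c < log_b(a), work dominated by leaves), giving O(n^(log_5 31)).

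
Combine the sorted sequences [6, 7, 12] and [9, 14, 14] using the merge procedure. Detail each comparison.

Merging process:

Compare 6 vs 9: take 6 from left. Merged: [6]
Compare 7 vs 9: take 7 from left. Merged: [6, 7]
Compare 12 vs 9: take 9 from right. Merged: [6, 7, 9]
Compare 12 vs 14: take 12 from left. Merged: [6, 7, 9, 12]
Append remaining from right: [14, 14]. Merged: [6, 7, 9, 12, 14, 14]

Final merged array: [6, 7, 9, 12, 14, 14]
Total comparisons: 4

The merged array is [6, 7, 9, 12, 14, 14], requiring 4 comparisons. The merge step runs in O(n) time where n is the total number of elements.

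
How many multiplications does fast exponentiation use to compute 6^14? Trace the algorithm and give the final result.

Computing 6^14 by squaring (build up from 6^1; each line after the first costs one multiplication):

6^1 = 6
6^2 = (6^1)^2 = 6^2 = 36
6^3 = 6 * 6^2 = 6 * 36 = 216
6^6 = (6^3)^2 = 216^2 = 46656
6^7 = 6 * 6^6 = 6 * 46656 = 279936
6^14 = (6^7)^2 = 279936^2 = 78364164096

Result: 78364164096
Multiplications needed: 5 (5 lines after 6^1)

6^14 = 78364164096. Using exponentiation by squaring, this requires 5 multiplications. The key idea: if the exponent is even, square the half-power; if odd, multiply by the base once.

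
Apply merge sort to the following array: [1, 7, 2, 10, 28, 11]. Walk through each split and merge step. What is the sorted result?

Merge sort trace:

Split: [1, 7, 2, 10, 28, 11] -> [1, 7, 2] and [10, 28, 11]
  Split: [1, 7, 2] -> [1] and [7, 2]
    Split: [7, 2] -> [7] and [2]
    Merge: [7] + [2] -> [2, 7]
  Merge: [1] + [2, 7] -> [1, 2, 7]
  Split: [10, 28, 11] -> [10] and [28, 11]
    Split: [28, 11] -> [28] and [11]
    Merge: [28] + [11] -> [11, 28]
  Merge: [10] + [11, 28] -> [10, 11, 28]
Merge: [1, 2, 7] + [10, 11, 28] -> [1, 2, 7, 10, 11, 28]

Final sorted array: [1, 2, 7, 10, 11, 28]

The merge sort proceeds by recursively splitting the array and merging sorted halves.
After all merges, the sorted array is [1, 2, 7, 10, 11, 28].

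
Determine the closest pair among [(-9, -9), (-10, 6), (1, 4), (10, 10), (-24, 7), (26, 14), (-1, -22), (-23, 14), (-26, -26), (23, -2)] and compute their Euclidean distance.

Computing all pairwise distances among 10 points:

d((-9, -9), (-10, 6)) = 15.0333
d((-9, -9), (1, 4)) = 16.4012
d((-9, -9), (10, 10)) = 26.8701
d((-9, -9), (-24, 7)) = 21.9317
d((-9, -9), (26, 14)) = 41.8808
d((-9, -9), (-1, -22)) = 15.2643
d((-9, -9), (-23, 14)) = 26.9258
d((-9, -9), (-26, -26)) = 24.0416
d((-9, -9), (23, -2)) = 32.7567
d((-10, 6), (1, 4)) = 11.1803
d((-10, 6), (10, 10)) = 20.3961
d((-10, 6), (-24, 7)) = 14.0357
d((-10, 6), (26, 14)) = 36.8782
d((-10, 6), (-1, -22)) = 29.4109
d((-10, 6), (-23, 14)) = 15.2643
d((-10, 6), (-26, -26)) = 35.7771
d((-10, 6), (23, -2)) = 33.9559
d((1, 4), (10, 10)) = 10.8167
d((1, 4), (-24, 7)) = 25.1794
d((1, 4), (26, 14)) = 26.9258
d((1, 4), (-1, -22)) = 26.0768
d((1, 4), (-23, 14)) = 26.0
d((1, 4), (-26, -26)) = 40.3609
d((1, 4), (23, -2)) = 22.8035
d((10, 10), (-24, 7)) = 34.1321
d((10, 10), (26, 14)) = 16.4924
d((10, 10), (-1, -22)) = 33.8378
d((10, 10), (-23, 14)) = 33.2415
d((10, 10), (-26, -26)) = 50.9117
d((10, 10), (23, -2)) = 17.6918
d((-24, 7), (26, 14)) = 50.4876
d((-24, 7), (-1, -22)) = 37.0135
d((-24, 7), (-23, 14)) = 7.0711 <-- minimum
d((-24, 7), (-26, -26)) = 33.0606
d((-24, 7), (23, -2)) = 47.8539
d((26, 14), (-1, -22)) = 45.0
d((26, 14), (-23, 14)) = 49.0
d((26, 14), (-26, -26)) = 65.6049
d((26, 14), (23, -2)) = 16.2788
d((-1, -22), (-23, 14)) = 42.19
d((-1, -22), (-26, -26)) = 25.318
d((-1, -22), (23, -2)) = 31.241
d((-23, 14), (-26, -26)) = 40.1123
d((-23, 14), (23, -2)) = 48.7032
d((-26, -26), (23, -2)) = 54.5619

Closest pair: (-24, 7) and (-23, 14) with distance 7.0711

The closest pair is (-24, 7) and (-23, 14) with Euclidean distance 7.0711. For 10 points, brute-force pairwise comparison is shown above. For large n, the divide-and-conquer algorithm (sort by x, recurse on halves, check the dividing strip) achieves O(n log n).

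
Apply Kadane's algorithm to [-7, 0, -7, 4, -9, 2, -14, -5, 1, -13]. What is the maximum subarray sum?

Using Kadane's algorithm on [-7, 0, -7, 4, -9, 2, -14, -5, 1, -13]:

Scanning through the array:
Position 1 (value 0): max_ending_here = 0, max_so_far = 0
Position 2 (value -7): max_ending_here = -7, max_so_far = 0
Position 3 (value 4): max_ending_here = 4, max_so_far = 4
Position 4 (value -9): max_ending_here = -5, max_so_far = 4
Position 5 (value 2): max_ending_here = 2, max_so_far = 4
Position 6 (value -14): max_ending_here = -12, max_so_far = 4
Position 7 (value -5): max_ending_here = -5, max_so_far = 4
Position 8 (value 1): max_ending_here = 1, max_so_far = 4
Position 9 (value -13): max_ending_here = -12, max_so_far = 4

Maximum subarray: [4]
Maximum sum: 4

The maximum subarray is [4] with sum 4. This subarray runs from index 3 to index 3.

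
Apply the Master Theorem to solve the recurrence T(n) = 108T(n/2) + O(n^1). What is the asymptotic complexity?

Master Theorem for T(n) = 108T(n/2) + O(n^1):

a = 108, b = 2, c = 1
log_b(a) = log_2(108) = 6.7549

Case 1: c = 1 < log_2(108) = 6.7549
T(n) = O(n^(log_2 108))

For T(n) = 108T(n/2) + O(n^1): log_2(108) = 6.7549. This is Case 1 of the Master Theorem (c < log_b(a), work dominated by leaves), giving O(n^(log_2 108)).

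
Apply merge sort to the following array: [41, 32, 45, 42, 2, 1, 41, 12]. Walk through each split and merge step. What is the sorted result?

Merge sort trace:

Split: [41, 32, 45, 42, 2, 1, 41, 12] -> [41, 32, 45, 42] and [2, 1, 41, 12]
  Split: [41, 32, 45, 42] -> [41, 32] and [45, 42]
    Split: [41, 32] -> [41] and [32]
    Merge: [41] + [32] -> [32, 41]
    Split: [45, 42] -> [45] and [42]
    Merge: [45] + [42] -> [42, 45]
  Merge: [32, 41] + [42, 45] -> [32, 41, 42, 45]
  Split: [2, 1, 41, 12] -> [2, 1] and [41, 12]
    Split: [2, 1] -> [2] and [1]
    Merge: [2] + [1] -> [1, 2]
    Split: [41, 12] -> [41] and [12]
    Merge: [41] + [12] -> [12, 41]
  Merge: [1, 2] + [12, 41] -> [1, 2, 12, 41]
Merge: [32, 41, 42, 45] + [1, 2, 12, 41] -> [1, 2, 12, 32, 41, 41, 42, 45]

Final sorted array: [1, 2, 12, 32, 41, 41, 42, 45]

The merge sort proceeds by recursively splitting the array and merging sorted halves.
After all merges, the sorted array is [1, 2, 12, 32, 41, 41, 42, 45].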